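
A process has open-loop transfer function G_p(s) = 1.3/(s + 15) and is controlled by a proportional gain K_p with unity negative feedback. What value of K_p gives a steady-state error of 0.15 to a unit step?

K_p = 65.4

For a type-0 loop with proportional control, e_ss = 1/(1 + K_p·G_p(0)).
G_p(0) = 0.08667. Require 1/(1 + K_p·0.08667) = 0.15, so 1 + 0.08667·K_p = 6.667.
K_p = (6.667 − 1)/0.08667 = 65.4.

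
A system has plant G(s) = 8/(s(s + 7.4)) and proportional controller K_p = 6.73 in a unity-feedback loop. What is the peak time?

T_p = 0.496 s

From 1 + K_pG(s) = 0: s² + 7.4s + 53.84 = 0 ⇒ ω_n = 7.338, ζ = 0.5043.
Damped frequency ω_d = ω_n√(1−ζ²) = 6.336 rad/s, so peak time T_p = π/ω_d = 0.496 s.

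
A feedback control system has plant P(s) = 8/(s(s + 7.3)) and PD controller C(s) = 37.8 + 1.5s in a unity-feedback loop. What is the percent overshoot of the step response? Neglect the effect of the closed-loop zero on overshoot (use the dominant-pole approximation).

Forward path: (37.8 + 1.5s)·8/(s(s+7.3)). The closed-loop characteristic equation is s² + (7.3 + 8·1.5)s + 8·37.8 = 0.
That is s² + 19.3s + 302.4 = 0, so ω_n = 17.39 rad/s and ζ = 19.3/(2·17.39) = 0.5549.
%OS = 100·exp(−πζ/√(1−ζ²)) = 12.3%.

12.3%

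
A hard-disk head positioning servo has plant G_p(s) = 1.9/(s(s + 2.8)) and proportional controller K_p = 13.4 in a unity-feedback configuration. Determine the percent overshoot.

40.4%

Closed-loop characteristic equation: s² + 2.8s + 25.46 = 0, so ω_n = 5.046 rad/s and ζ = 2.8/(2·5.046) = 0.2775.
%OS = 100·exp(−πζ/√(1−ζ²)) = 100·exp(−π·0.2775/√0.923) = 40.4%.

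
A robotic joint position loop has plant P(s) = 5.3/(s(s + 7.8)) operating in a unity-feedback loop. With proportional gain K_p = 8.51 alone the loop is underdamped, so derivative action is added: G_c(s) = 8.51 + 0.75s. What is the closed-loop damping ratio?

ζ = 0.877

Forward path: (8.51 + 0.75s)·5.3/(s(s+7.8)). The closed-loop characteristic equation is s² + (7.8 + 5.3·0.75)s + 5.3·8.51 = 0.
That is s² + 11.77s + 45.1 = 0, so ω_n = 6.716 rad/s and ζ = 11.77/(2·6.716) = 0.8767.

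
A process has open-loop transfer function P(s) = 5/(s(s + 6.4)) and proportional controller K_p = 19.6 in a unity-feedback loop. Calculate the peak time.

T_p = 0.335 s

Closed-loop characteristic equation: s² + 6.4s + 98 = 0, so ω_n = 9.899 rad/s and ζ = 6.4/(2·9.899) = 0.3232.
Damped frequency ω_d = ω_n√(1−ζ²) = 9.368 rad/s, so peak time T_p = π/ω_d = 0.335 s.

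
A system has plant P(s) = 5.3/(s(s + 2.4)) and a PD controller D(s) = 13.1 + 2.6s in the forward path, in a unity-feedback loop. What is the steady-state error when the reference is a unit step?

0

The open loop D(s)P(s) has a pole at the origin (type 1), so the static position error constant is infinite and e_ss = 1/(1+∞) = 0.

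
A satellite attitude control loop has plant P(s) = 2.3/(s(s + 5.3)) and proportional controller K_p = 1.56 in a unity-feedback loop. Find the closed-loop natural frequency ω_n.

ω_n = 1.89 rad/s

The closed-loop denominator is s(s+5.3) + 1.56·2.3 = s² + 5.3s + 3.588.
Matching s² + 2ζω_n s + ω_n²: ω_n = √3.588 = 1.894 rad/s and 2ζω_n = 5.3, so ζ = 5.3/(2·1.894) = 1.4.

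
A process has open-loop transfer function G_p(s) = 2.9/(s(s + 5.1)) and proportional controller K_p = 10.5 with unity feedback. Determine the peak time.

Closed-loop characteristic equation: s² + 5.1s + 30.45 = 0, so ω_n = 5.518 rad/s and ζ = 5.1/(2·5.518) = 0.4621.
Damped frequency ω_d = ω_n√(1−ζ²) = 4.894 rad/s, so peak time T_p = π/ω_d = 0.642 s.

T_p = 0.642 s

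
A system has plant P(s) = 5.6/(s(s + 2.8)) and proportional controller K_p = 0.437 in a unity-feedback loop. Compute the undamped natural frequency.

ω_n = 1.56 rad/s

With unity feedback the closed-loop characteristic equation is s² + 2.8s + 0.437·5.6 = s² + 2.8s + 2.447 = 0.
So ω_n² = 2.447 ⇒ ω_n = 1.564 rad/s, and ζ = 2.8/(2ω_n) = 0.895.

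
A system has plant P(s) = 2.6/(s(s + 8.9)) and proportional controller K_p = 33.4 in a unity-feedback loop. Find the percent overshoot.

18.1%

Closed-loop characteristic equation: s² + 8.9s + 86.84 = 0, so ω_n = 9.319 rad/s and ζ = 8.9/(2·9.319) = 0.4775.
%OS = 100·exp(−πζ/√(1−ζ²)) = 100·exp(−π·0.4775/√0.772) = 18.1%.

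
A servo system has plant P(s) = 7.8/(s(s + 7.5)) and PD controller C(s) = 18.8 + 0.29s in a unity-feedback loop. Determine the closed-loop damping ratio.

ζ = 0.403

Forward path: (18.8 + 0.29s)·7.8/(s(s+7.5)). The closed-loop characteristic equation is s² + (7.5 + 7.8·0.29)s + 7.8·18.8 = 0.
That is s² + 9.762s + 146.6 = 0, so ω_n = 12.11 rad/s and ζ = 9.762/(2·12.11) = 0.4031.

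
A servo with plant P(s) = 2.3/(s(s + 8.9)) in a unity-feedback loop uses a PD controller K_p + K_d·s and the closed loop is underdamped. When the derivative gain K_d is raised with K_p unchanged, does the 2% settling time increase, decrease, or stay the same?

Characteristic equation s² + (8.9 + 2.3K_d)s + 2.3K_p = 0: raising K_d increases ζω_n = (8.9+2.3K_d)/2 while the loop stays underdamped, so T_s ≈ 4/(ζω_n) decreases.

decrease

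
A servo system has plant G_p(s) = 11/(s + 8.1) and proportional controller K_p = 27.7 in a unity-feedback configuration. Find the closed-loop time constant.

τ = 0.0032 s

Closed-loop transfer function: T(s) = K_p·G_p(s)/(1 + K_p·G_p(s)) = 304.7/(s + 8.1 + 304.7) = 304.7/(s + 312.8).
Time constant τ = 1/312.8 = 0.0032 s.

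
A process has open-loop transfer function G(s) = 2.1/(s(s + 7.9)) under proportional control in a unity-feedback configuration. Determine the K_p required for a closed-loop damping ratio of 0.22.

Closed-loop characteristic equation: s² + 7.9s + K_p·2.1 = 0.
So ω_n = √(2.1K_p) and 2ζω_n = 7.9, giving ζ = 7.9/(2√(2.1K_p)).
Setting ζ = 0.22: √(2.1K_p) = 7.9/(2·0.22) = 17.95, so K_p = 322.4/2.1 = 154.

K_p = 154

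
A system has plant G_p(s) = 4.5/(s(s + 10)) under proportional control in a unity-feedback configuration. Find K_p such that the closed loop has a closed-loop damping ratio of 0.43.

Closed-loop characteristic equation: s² + 10s + K_p·4.5 = 0.
So ω_n = √(4.5K_p) and 2ζω_n = 10, giving ζ = 10/(2√(4.5K_p)).
Setting ζ = 0.43: √(4.5K_p) = 10/(2·0.43) = 11.63, so K_p = 135.2/4.5 = 30.

K_p = 30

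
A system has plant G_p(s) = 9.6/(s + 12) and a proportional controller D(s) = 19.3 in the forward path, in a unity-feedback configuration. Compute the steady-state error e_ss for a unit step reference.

0.0608

The loop is type 0. Static position error constant K_pos = D(0)·G_p(0) = 19.3·0.8 = 15.44.
Steady-state error to a unit step: e_ss = 1/(1+K_pos) = 1/16.44 = 0.0608.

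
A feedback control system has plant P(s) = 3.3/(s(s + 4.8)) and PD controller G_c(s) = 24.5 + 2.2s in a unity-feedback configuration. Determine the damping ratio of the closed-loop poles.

Forward path: (24.5 + 2.2s)·3.3/(s(s+4.8)). The closed-loop characteristic equation is s² + (4.8 + 3.3·2.2)s + 3.3·24.5 = 0.
That is s² + 12.06s + 80.85 = 0, so ω_n = 8.992 rad/s and ζ = 12.06/(2·8.992) = 0.6706.

ζ = 0.671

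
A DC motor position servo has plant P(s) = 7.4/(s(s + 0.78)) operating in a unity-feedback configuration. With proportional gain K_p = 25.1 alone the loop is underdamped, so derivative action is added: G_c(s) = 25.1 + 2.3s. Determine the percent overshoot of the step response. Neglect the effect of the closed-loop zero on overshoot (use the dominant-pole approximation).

6.66%

Forward path: (25.1 + 2.3s)·7.4/(s(s+0.78)). The closed-loop characteristic equation is s² + (0.78 + 7.4·2.3)s + 7.4·25.1 = 0.
That is s² + 17.8s + 185.7 = 0, so ω_n = 13.63 rad/s and ζ = 17.8/(2·13.63) = 0.653.
%OS = 100·exp(−πζ/√(1−ζ²)) = 6.66%.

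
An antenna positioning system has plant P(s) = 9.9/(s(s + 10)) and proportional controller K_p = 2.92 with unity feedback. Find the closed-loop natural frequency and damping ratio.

1 + K_p·P(s) = 0 gives s² + 10s + 28.91 = 0.
Matching s² + 2ζω_n s + ω_n²: ω_n = √28.91 = 5.377 rad/s and 2ζω_n = 10, so ζ = 10/(2·5.377) = 0.93.

ω_n = 5.38 rad/s, ζ = 0.93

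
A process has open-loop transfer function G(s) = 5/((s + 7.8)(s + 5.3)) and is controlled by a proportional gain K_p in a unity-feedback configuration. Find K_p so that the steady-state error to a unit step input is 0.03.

The loop is type 0, so e_ss(step) = 1/(1 + K_pos) with K_pos = K_p·G(0).
G(0) = 0.1209. Require 1/(1 + K_p·0.1209) = 0.03, so 1 + 0.1209·K_p = 33.33.
K_p = (33.33 − 1)/0.1209 = 267.

K_p = 267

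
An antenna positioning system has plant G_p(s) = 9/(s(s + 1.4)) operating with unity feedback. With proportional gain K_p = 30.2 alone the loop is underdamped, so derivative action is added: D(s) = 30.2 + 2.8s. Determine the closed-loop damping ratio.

Forward path: (30.2 + 2.8s)·9/(s(s+1.4)). The closed-loop characteristic equation is s² + (1.4 + 9·2.8)s + 9·30.2 = 0.
That is s² + 26.6s + 271.8 = 0, so ω_n = 16.49 rad/s and ζ = 26.6/(2·16.49) = 0.8067.

ζ = 0.807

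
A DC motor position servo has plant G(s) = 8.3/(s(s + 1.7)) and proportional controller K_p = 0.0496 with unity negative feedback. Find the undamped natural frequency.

ω_n = 0.642 rad/s

The closed-loop denominator is s(s+1.7) + 0.0496·8.3 = s² + 1.7s + 0.4117.
So ω_n² = 0.4117 ⇒ ω_n = 0.6416 rad/s, and ζ = 1.7/(2ω_n) = 1.32.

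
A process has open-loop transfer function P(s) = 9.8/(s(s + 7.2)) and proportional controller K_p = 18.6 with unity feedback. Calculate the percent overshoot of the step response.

The closed-loop denominator s² + 7.2s + 182.3 gives ω_n = √182.3 = 13.5 and ζ = 7.2/(2ω_n) = 0.2666.
%OS = 100·exp(−πζ/√(1−ζ²)) = 100·exp(−π·0.2666/√0.9289) = 41.9%.

41.9%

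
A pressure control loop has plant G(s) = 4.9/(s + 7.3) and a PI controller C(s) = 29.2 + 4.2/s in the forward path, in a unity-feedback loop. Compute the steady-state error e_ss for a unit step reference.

0

The open loop C(s)G(s) has a pole at the origin (type 1), so the static position error constant is infinite and e_ss = 1/(1+∞) = 0.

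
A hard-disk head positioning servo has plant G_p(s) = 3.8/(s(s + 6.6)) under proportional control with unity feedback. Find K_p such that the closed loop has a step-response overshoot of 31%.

From %OS = 100·exp(−πζ/√(1−ζ²)) = 31%, ζ = −ln(0.31)/√(π²+ln²(0.31)) = 0.3493.
Characteristic equation s² + 6.6s + 3.8K_p = 0 gives ζ = 6.6/(2√(3.8K_p)).
Setting ζ = 0.3493: √(3.8K_p) = 6.6/(2·0.3493) = 9.447, so K_p = 89.25/3.8 = 23.5.

K_p = 23.5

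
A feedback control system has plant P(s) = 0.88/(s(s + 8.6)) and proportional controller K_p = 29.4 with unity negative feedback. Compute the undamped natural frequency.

ω_n = 5.09 rad/s

With unity feedback the closed-loop characteristic equation is s² + 8.6s + 29.4·0.88 = s² + 8.6s + 25.87 = 0.
So ω_n² = 25.87 ⇒ ω_n = 5.086 rad/s, and ζ = 8.6/(2ω_n) = 0.845.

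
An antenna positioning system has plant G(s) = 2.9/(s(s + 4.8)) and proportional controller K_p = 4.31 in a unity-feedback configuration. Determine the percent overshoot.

The closed-loop denominator s² + 4.8s + 12.5 gives ω_n = √12.5 = 3.535 and ζ = 4.8/(2ω_n) = 0.6788.
%OS = 100·exp(−πζ/√(1−ζ²)) = 100·exp(−π·0.6788/√0.5392) = 5.48%.

5.48%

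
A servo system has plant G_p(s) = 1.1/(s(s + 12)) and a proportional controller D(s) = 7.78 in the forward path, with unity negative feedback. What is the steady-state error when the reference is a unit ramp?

The loop has one pole at the origin (type 1). Velocity error constant K_v = lim_{s→0} s·D(s)G_p(s) = 7.78·1.1/12 = 0.7132.
Steady-state error to a unit ramp: e_ss = 1/K_v = 1.4.

1.4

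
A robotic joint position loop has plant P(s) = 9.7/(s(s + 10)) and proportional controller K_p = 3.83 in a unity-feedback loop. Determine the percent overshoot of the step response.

1.1%

Closed-loop characteristic equation: s² + 10s + 37.15 = 0, so ω_n = 6.095 rad/s and ζ = 10/(2·6.095) = 0.8203.
%OS = 100·exp(−πζ/√(1−ζ²)) = 100·exp(−π·0.8203/√0.3271) = 1.1%.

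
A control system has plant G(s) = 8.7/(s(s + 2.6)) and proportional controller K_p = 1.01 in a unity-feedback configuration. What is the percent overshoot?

21.6%

Closed-loop characteristic equation: s² + 2.6s + 8.787 = 0, so ω_n = 2.964 rad/s and ζ = 2.6/(2·2.964) = 0.4386.
%OS = 100·exp(−πζ/√(1−ζ²)) = 100·exp(−π·0.4386/√0.8077) = 21.6%.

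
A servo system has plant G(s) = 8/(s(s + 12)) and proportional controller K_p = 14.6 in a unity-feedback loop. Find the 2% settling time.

Closed-loop characteristic equation: s² + 12s + 116.8 = 0, so ω_n = 10.81 rad/s and ζ = 12/(2·10.81) = 0.5552.
2% settling time T_s ≈ 4/(ζω_n) = 4/6 = 0.667 s.

T_s ≈ 0.667 s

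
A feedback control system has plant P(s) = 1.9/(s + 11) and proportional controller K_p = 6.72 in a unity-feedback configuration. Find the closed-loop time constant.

Closed-loop transfer function: T(s) = K_p·P(s)/(1 + K_p·P(s)) = 12.77/(s + 11 + 12.77) = 12.77/(s + 23.77).
Time constant τ = 1/23.77 = 0.0421 s.

τ = 0.0421 s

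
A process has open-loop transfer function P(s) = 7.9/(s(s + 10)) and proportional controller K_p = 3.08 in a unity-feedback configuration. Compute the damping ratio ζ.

The closed-loop denominator is s(s+10) + 3.08·7.9 = s² + 10s + 24.33.
So ω_n² = 24.33 ⇒ ω_n = 4.933 rad/s, and ζ = 10/(2ω_n) = 1.01.

ζ = 1.01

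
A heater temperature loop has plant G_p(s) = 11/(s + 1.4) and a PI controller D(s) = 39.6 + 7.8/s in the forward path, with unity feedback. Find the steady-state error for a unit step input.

The open loop D(s)G_p(s) has a pole at the origin (type 1), so the static position error constant is infinite and e_ss = 1/(1+∞) = 0.

0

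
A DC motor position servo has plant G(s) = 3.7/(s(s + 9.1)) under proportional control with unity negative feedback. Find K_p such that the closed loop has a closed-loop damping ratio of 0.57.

K_p = 17.2

Closed-loop characteristic equation: s² + 9.1s + K_p·3.7 = 0.
So ω_n = √(3.7K_p) and 2ζω_n = 9.1, giving ζ = 9.1/(2√(3.7K_p)).
Setting ζ = 0.57: √(3.7K_p) = 9.1/(2·0.57) = 7.982, so K_p = 63.72/3.7 = 17.2.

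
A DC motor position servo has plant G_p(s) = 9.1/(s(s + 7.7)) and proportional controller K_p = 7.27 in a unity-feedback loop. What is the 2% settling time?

Closed-loop characteristic equation: s² + 7.7s + 66.16 = 0, so ω_n = 8.134 rad/s and ζ = 7.7/(2·8.134) = 0.4733.
2% settling time T_s ≈ 4/(ζω_n) = 4/3.85 = 1.04 s.

T_s ≈ 1.04 s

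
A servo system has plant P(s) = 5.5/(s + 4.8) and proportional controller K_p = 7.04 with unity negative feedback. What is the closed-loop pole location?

s = -43.52

Closed-loop transfer function: T(s) = K_p·P(s)/(1 + K_p·P(s)) = 38.72/(s + 4.8 + 38.72) = 38.72/(s + 43.52).
The closed-loop pole is at s = −43.52.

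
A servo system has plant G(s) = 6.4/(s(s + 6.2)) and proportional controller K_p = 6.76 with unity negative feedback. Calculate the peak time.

T_p = 0.542 s

The closed-loop denominator s² + 6.2s + 43.26 gives ω_n = √43.26 = 6.578 and ζ = 6.2/(2ω_n) = 0.4713.
Damped frequency ω_d = ω_n√(1−ζ²) = 5.801 rad/s, so peak time T_p = π/ω_d = 0.542 s.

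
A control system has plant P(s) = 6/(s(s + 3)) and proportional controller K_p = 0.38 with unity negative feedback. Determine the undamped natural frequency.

With unity feedback the closed-loop characteristic equation is s² + 3s + 0.38·6 = s² + 3s + 2.28 = 0.
Matching s² + 2ζω_n s + ω_n²: ω_n = √2.28 = 1.51 rad/s and 2ζω_n = 3, so ζ = 3/(2·1.51) = 0.993.

ω_n = 1.51 rad/s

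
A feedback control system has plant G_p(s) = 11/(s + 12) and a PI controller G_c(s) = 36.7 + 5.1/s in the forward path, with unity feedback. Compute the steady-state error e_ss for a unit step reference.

The open loop G_c(s)G_p(s) has a pole at the origin (type 1), so the static position error constant is infinite and e_ss = 1/(1+∞) = 0.

0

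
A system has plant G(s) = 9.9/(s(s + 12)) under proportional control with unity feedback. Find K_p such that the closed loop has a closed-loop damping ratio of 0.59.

K_p = 10.4

Closed-loop characteristic equation: s² + 12s + K_p·9.9 = 0.
So ω_n = √(9.9K_p) and 2ζω_n = 12, giving ζ = 12/(2√(9.9K_p)).
Setting ζ = 0.59: √(9.9K_p) = 12/(2·0.59) = 10.17, so K_p = 103.4/9.9 = 10.4.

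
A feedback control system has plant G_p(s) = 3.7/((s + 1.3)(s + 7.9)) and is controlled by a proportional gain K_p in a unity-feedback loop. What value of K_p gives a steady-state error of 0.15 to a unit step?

K_p = 15.7

For a type-0 loop with proportional control, e_ss = 1/(1 + K_p·G_p(0)).
G_p(0) = 0.3603. Require 1/(1 + K_p·0.3603) = 0.15, so 1 + 0.3603·K_p = 6.667.
K_p = (6.667 − 1)/0.3603 = 15.7.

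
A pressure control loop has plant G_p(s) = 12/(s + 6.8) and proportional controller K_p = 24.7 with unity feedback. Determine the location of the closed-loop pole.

s = -303.2

Closed-loop transfer function: T(s) = K_p·G_p(s)/(1 + K_p·G_p(s)) = 296.4/(s + 6.8 + 296.4) = 296.4/(s + 303.2).
The closed-loop pole is at s = −303.2.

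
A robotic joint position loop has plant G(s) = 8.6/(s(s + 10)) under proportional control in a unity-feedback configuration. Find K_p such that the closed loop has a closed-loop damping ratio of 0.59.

K_p = 8.35

Closed-loop characteristic equation: s² + 10s + K_p·8.6 = 0.
So ω_n = √(8.6K_p) and 2ζω_n = 10, giving ζ = 10/(2√(8.6K_p)).
Setting ζ = 0.59: √(8.6K_p) = 10/(2·0.59) = 8.475, so K_p = 71.82/8.6 = 8.35.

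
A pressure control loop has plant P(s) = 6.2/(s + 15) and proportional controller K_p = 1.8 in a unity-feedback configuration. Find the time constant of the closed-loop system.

τ = 0.0382 s

Closed-loop transfer function: T(s) = K_p·P(s)/(1 + K_p·P(s)) = 11.16/(s + 15 + 11.16) = 11.16/(s + 26.16).
Time constant τ = 1/26.16 = 0.0382 s.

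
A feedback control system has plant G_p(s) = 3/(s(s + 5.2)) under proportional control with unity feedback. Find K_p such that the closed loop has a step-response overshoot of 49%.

K_p = 46

From %OS = 100·exp(−πζ/√(1−ζ²)) = 49%, ζ = −ln(0.49)/√(π²+ln²(0.49)) = 0.2214.
Characteristic equation s² + 5.2s + 3K_p = 0 gives ζ = 5.2/(2√(3K_p)).
Setting ζ = 0.2214: √(3K_p) = 5.2/(2·0.2214) = 11.74, so K_p = 137.9/3 = 46.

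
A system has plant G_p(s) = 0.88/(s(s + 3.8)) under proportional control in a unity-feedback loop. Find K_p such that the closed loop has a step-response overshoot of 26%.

K_p = 26.4

From %OS = 100·exp(−πζ/√(1−ζ²)) = 26%, ζ = −ln(0.26)/√(π²+ln²(0.26)) = 0.3941.
Characteristic equation s² + 3.8s + 0.88K_p = 0 gives ζ = 3.8/(2√(0.88K_p)).
Setting ζ = 0.3941: √(0.88K_p) = 3.8/(2·0.3941) = 4.821, so K_p = 23.24/0.88 = 26.4.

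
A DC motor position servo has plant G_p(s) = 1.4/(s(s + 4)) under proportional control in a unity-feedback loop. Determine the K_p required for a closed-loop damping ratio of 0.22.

Closed-loop characteristic equation: s² + 4s + K_p·1.4 = 0.
So ω_n = √(1.4K_p) and 2ζω_n = 4, giving ζ = 4/(2√(1.4K_p)).
Setting ζ = 0.22: √(1.4K_p) = 4/(2·0.22) = 9.091, so K_p = 82.64/1.4 = 59.

K_p = 59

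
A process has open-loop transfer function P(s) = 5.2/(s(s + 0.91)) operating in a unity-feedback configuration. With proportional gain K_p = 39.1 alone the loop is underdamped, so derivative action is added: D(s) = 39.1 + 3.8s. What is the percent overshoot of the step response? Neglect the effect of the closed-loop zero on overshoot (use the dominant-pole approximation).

Forward path: (39.1 + 3.8s)·5.2/(s(s+0.91)). The closed-loop characteristic equation is s² + (0.91 + 5.2·3.8)s + 5.2·39.1 = 0.
That is s² + 20.67s + 203.3 = 0, so ω_n = 14.26 rad/s and ζ = 20.67/(2·14.26) = 0.7248.
%OS = 100·exp(−πζ/√(1−ζ²)) = 3.67%.

3.67%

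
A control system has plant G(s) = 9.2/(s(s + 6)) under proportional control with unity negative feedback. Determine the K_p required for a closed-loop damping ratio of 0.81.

K_p = 1.49

Closed-loop characteristic equation: s² + 6s + K_p·9.2 = 0.
So ω_n = √(9.2K_p) and 2ζω_n = 6, giving ζ = 6/(2√(9.2K_p)).
Setting ζ = 0.81: √(9.2K_p) = 6/(2·0.81) = 3.704, so K_p = 13.72/9.2 = 1.49.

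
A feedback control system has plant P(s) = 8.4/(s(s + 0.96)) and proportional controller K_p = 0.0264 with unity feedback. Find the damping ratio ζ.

With unity feedback the closed-loop characteristic equation is s² + 0.96s + 0.0264·8.4 = s² + 0.96s + 0.2218 = 0.
So ω_n² = 0.2218 ⇒ ω_n = 0.4709 rad/s, and ζ = 0.96/(2ω_n) = 1.02.

ζ = 1.02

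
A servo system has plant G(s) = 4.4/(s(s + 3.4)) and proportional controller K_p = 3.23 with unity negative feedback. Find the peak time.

T_p = 0.934 s

The closed-loop denominator s² + 3.4s + 14.21 gives ω_n = √14.21 = 3.77 and ζ = 3.4/(2ω_n) = 0.4509.
Damped frequency ω_d = ω_n√(1−ζ²) = 3.365 rad/s, so peak time T_p = π/ω_d = 0.934 s.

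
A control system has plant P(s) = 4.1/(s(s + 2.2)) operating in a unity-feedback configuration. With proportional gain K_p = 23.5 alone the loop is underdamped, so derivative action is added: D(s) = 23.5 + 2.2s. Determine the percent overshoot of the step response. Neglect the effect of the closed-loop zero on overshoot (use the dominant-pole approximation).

11.2%

Forward path: (23.5 + 2.2s)·4.1/(s(s+2.2)). The closed-loop characteristic equation is s² + (2.2 + 4.1·2.2)s + 4.1·23.5 = 0.
That is s² + 11.22s + 96.35 = 0, so ω_n = 9.816 rad/s and ζ = 11.22/(2·9.816) = 0.5715.
%OS = 100·exp(−πζ/√(1−ζ²)) = 11.2%.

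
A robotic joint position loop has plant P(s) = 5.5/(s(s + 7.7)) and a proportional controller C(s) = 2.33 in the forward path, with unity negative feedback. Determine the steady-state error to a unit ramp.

0.601

The loop has one pole at the origin (type 1). Velocity error constant K_v = lim_{s→0} s·C(s)P(s) = 2.33·5.5/7.7 = 1.664.
Steady-state error to a unit ramp: e_ss = 1/K_v = 0.601.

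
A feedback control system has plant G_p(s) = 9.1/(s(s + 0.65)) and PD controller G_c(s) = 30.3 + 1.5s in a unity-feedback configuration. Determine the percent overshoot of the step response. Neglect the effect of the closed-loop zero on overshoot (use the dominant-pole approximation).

22.3%

Forward path: (30.3 + 1.5s)·9.1/(s(s+0.65)). The closed-loop characteristic equation is s² + (0.65 + 9.1·1.5)s + 9.1·30.3 = 0.
That is s² + 14.3s + 275.7 = 0, so ω_n = 16.61 rad/s and ζ = 14.3/(2·16.61) = 0.4306.
%OS = 100·exp(−πζ/√(1−ζ²)) = 22.3%.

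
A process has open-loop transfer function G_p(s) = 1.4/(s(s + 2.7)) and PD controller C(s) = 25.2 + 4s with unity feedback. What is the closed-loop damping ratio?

Forward path: (25.2 + 4s)·1.4/(s(s+2.7)). The closed-loop characteristic equation is s² + (2.7 + 1.4·4)s + 1.4·25.2 = 0.
That is s² + 8.3s + 35.28 = 0, so ω_n = 5.94 rad/s and ζ = 8.3/(2·5.94) = 0.6987.

ζ = 0.699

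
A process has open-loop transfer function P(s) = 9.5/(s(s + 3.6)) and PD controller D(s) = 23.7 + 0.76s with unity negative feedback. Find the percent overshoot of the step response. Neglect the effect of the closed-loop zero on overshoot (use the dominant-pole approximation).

29.7%

Forward path: (23.7 + 0.76s)·9.5/(s(s+3.6)). The closed-loop characteristic equation is s² + (3.6 + 9.5·0.76)s + 9.5·23.7 = 0.
That is s² + 10.82s + 225.2 = 0, so ω_n = 15 rad/s and ζ = 10.82/(2·15) = 0.3605.
%OS = 100·exp(−πζ/√(1−ζ²)) = 29.7%.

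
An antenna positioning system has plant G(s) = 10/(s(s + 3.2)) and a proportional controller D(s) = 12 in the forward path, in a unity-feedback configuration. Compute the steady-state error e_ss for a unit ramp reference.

The loop has one pole at the origin (type 1). Velocity error constant K_v = lim_{s→0} s·D(s)G(s) = 12·10/3.2 = 37.5.
Steady-state error to a unit ramp: e_ss = 1/K_v = 0.0267.

0.0267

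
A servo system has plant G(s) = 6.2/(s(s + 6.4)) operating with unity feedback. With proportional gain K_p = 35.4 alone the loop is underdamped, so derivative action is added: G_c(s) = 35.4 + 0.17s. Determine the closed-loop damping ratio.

Forward path: (35.4 + 0.17s)·6.2/(s(s+6.4)). The closed-loop characteristic equation is s² + (6.4 + 6.2·0.17)s + 6.2·35.4 = 0.
That is s² + 7.454s + 219.5 = 0, so ω_n = 14.81 rad/s and ζ = 7.454/(2·14.81) = 0.2516.

ζ = 0.252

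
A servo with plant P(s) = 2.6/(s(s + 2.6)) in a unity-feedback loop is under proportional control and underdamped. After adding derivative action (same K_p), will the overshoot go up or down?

The derivative term adds K·K_d to the s-coefficient of the characteristic equation, raising 2ζω_n while ω_n is unchanged; ζ increases, so overshoot decreases.

decrease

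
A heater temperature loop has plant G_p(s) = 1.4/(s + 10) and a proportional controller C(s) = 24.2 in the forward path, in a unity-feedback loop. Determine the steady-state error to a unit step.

The loop is type 0. Static position error constant K_pos = C(0)·G_p(0) = 24.2·0.14 = 3.388.
Steady-state error to a unit step: e_ss = 1/(1+K_pos) = 1/4.388 = 0.228.

0.228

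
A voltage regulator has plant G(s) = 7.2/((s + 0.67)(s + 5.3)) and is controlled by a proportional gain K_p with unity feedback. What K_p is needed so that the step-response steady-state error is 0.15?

K_p = 2.79

For a type-0 loop with proportional control, e_ss = 1/(1 + K_p·G(0)).
G(0) = 2.028. Require 1/(1 + K_p·2.028) = 0.15, so 1 + 2.028·K_p = 6.667.
K_p = (6.667 − 1)/2.028 = 2.79.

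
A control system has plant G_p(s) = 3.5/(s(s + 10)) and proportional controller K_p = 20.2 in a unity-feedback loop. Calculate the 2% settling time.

Closed-loop characteristic equation: s² + 10s + 70.7 = 0, so ω_n = 8.408 rad/s and ζ = 10/(2·8.408) = 0.5946.
2% settling time T_s ≈ 4/(ζω_n) = 4/5 = 0.8 s.

T_s ≈ 0.8 s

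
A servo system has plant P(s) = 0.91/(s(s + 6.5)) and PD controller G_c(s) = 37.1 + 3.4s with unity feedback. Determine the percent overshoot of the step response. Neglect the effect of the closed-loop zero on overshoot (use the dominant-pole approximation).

Forward path: (37.1 + 3.4s)·0.91/(s(s+6.5)). The closed-loop characteristic equation is s² + (6.5 + 0.91·3.4)s + 0.91·37.1 = 0.
That is s² + 9.594s + 33.76 = 0, so ω_n = 5.81 rad/s and ζ = 9.594/(2·5.81) = 0.8256.
%OS = 100·exp(−πζ/√(1−ζ²)) = 1.01%.

1.01%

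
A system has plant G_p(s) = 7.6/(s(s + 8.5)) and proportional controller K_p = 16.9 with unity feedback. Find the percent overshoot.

28.1%

Closed-loop characteristic equation: s² + 8.5s + 128.4 = 0, so ω_n = 11.33 rad/s and ζ = 8.5/(2·11.33) = 0.375.
%OS = 100·exp(−πζ/√(1−ζ²)) = 100·exp(−π·0.375/√0.8594) = 28.1%.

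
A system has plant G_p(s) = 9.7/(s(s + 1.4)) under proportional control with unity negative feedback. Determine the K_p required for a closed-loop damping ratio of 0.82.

K_p = 0.0751

Closed-loop characteristic equation: s² + 1.4s + K_p·9.7 = 0.
So ω_n = √(9.7K_p) and 2ζω_n = 1.4, giving ζ = 1.4/(2√(9.7K_p)).
Setting ζ = 0.82: √(9.7K_p) = 1.4/(2·0.82) = 0.8537, so K_p = 0.7287/9.7 = 0.0751.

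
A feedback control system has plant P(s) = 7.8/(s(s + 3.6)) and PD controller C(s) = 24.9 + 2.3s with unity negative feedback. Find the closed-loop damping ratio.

ζ = 0.773

Forward path: (24.9 + 2.3s)·7.8/(s(s+3.6)). The closed-loop characteristic equation is s² + (3.6 + 7.8·2.3)s + 7.8·24.9 = 0.
That is s² + 21.54s + 194.2 = 0, so ω_n = 13.94 rad/s and ζ = 21.54/(2·13.94) = 0.7728.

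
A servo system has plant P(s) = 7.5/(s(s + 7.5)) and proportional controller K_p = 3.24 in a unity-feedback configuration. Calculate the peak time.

T_p = 0.982 s

Closed-loop characteristic equation: s² + 7.5s + 24.3 = 0, so ω_n = 4.93 rad/s and ζ = 7.5/(2·4.93) = 0.7607.
Damped frequency ω_d = ω_n√(1−ζ²) = 3.2 rad/s, so peak time T_p = π/ω_d = 0.982 s.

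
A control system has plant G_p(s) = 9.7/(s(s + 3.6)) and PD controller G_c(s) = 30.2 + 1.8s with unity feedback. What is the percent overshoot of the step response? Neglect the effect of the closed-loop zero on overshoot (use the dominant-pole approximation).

Forward path: (30.2 + 1.8s)·9.7/(s(s+3.6)). The closed-loop characteristic equation is s² + (3.6 + 9.7·1.8)s + 9.7·30.2 = 0.
That is s² + 21.06s + 292.9 = 0, so ω_n = 17.12 rad/s and ζ = 21.06/(2·17.12) = 0.6152.
%OS = 100·exp(−πζ/√(1−ζ²)) = 8.61%.

8.61%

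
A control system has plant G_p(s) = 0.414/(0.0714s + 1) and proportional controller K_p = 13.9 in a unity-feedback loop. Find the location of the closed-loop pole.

s = -94.6

Closed loop: T(s) = K_p·G_p/(1+K_p·G_p) = 5.755/(0.0714s + 1 + 5.755), with pole at s = −(1 + 5.755)/0.0714 = −94.6.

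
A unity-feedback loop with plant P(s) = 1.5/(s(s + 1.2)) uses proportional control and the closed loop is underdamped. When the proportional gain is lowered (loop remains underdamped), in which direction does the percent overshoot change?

ζ = 1.2/(2√(1.5K_p)) rises as K_p falls; higher damping means less overshoot.

decrease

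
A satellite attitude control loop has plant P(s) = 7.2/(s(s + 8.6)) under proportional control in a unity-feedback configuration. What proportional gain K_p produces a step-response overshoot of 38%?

From %OS = 100·exp(−πζ/√(1−ζ²)) = 38%, ζ = −ln(0.38)/√(π²+ln²(0.38)) = 0.2943.
Characteristic equation s² + 8.6s + 7.2K_p = 0 gives ζ = 8.6/(2√(7.2K_p)).
Setting ζ = 0.2943: √(7.2K_p) = 8.6/(2·0.2943) = 14.61, so K_p = 213.4/7.2 = 29.6.

K_p = 29.6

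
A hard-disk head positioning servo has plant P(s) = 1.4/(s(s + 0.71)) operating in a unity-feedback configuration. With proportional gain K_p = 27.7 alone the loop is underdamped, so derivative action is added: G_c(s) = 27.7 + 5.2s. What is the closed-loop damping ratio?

Forward path: (27.7 + 5.2s)·1.4/(s(s+0.71)). The closed-loop characteristic equation is s² + (0.71 + 1.4·5.2)s + 1.4·27.7 = 0.
That is s² + 7.99s + 38.78 = 0, so ω_n = 6.227 rad/s and ζ = 7.99/(2·6.227) = 0.6415.

ζ = 0.642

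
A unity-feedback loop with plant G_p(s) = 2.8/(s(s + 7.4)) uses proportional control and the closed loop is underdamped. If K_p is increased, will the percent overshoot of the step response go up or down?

ζ = 7.4/(2√(2.8K_p)) decreases as K_p grows; lower damping means more overshoot.

increase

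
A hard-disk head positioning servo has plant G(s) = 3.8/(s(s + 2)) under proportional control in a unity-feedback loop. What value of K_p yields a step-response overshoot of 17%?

K_p = 1.09

From %OS = 100·exp(−πζ/√(1−ζ²)) = 17%, ζ = −ln(0.17)/√(π²+ln²(0.17)) = 0.4913.
Characteristic equation s² + 2s + 3.8K_p = 0 gives ζ = 2/(2√(3.8K_p)).
Setting ζ = 0.4913: √(3.8K_p) = 2/(2·0.4913) = 2.036, so K_p = 4.143/3.8 = 1.09.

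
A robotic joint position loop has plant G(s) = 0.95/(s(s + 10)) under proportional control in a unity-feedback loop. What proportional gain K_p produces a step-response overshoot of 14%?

K_p = 93.5

From %OS = 100·exp(−πζ/√(1−ζ²)) = 14%, ζ = −ln(0.14)/√(π²+ln²(0.14)) = 0.5305.
Characteristic equation s² + 10s + 0.95K_p = 0 gives ζ = 10/(2√(0.95K_p)).
Setting ζ = 0.5305: √(0.95K_p) = 10/(2·0.5305) = 9.425, so K_p = 88.83/0.95 = 93.5.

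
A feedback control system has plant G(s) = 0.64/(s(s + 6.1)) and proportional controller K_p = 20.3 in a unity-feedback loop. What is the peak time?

The closed-loop denominator s² + 6.1s + 12.99 gives ω_n = √12.99 = 3.604 and ζ = 6.1/(2ω_n) = 0.8462.
Damped frequency ω_d = ω_n√(1−ζ²) = 1.921 rad/s, so peak time T_p = π/ω_d = 1.64 s.

T_p = 1.64 s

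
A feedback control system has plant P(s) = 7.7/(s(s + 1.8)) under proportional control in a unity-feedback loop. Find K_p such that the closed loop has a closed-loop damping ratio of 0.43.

K_p = 0.569

Closed-loop characteristic equation: s² + 1.8s + K_p·7.7 = 0.
So ω_n = √(7.7K_p) and 2ζω_n = 1.8, giving ζ = 1.8/(2√(7.7K_p)).
Setting ζ = 0.43: √(7.7K_p) = 1.8/(2·0.43) = 2.093, so K_p = 4.381/7.7 = 0.569.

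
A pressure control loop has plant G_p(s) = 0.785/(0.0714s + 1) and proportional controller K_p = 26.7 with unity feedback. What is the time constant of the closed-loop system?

Closed loop: T(s) = K_p·G_p/(1+K_p·G_p) = 20.96/(0.0714s + 1 + 20.96), with pole at s = −(1 + 20.96)/0.0714 = −307.6.
Closed-loop time constant τ = 1/307.6 = 0.00325 s.

τ = 0.00325 s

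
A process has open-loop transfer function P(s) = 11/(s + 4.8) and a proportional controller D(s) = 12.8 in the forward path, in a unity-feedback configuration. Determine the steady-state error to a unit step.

0.033

The loop is type 0. Static position error constant K_pos = D(0)·P(0) = 12.8·2.292 = 29.33.
Steady-state error to a unit step: e_ss = 1/(1+K_pos) = 1/30.33 = 0.033.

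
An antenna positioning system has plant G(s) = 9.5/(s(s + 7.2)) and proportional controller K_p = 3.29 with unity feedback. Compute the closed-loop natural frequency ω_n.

ω_n = 5.59 rad/s

With unity feedback the closed-loop characteristic equation is s² + 7.2s + 3.29·9.5 = s² + 7.2s + 31.25 = 0.
So ω_n² = 31.25 ⇒ ω_n = 5.591 rad/s, and ζ = 7.2/(2ω_n) = 0.644.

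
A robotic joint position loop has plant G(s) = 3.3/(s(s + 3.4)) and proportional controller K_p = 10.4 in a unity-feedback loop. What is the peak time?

The closed-loop denominator s² + 3.4s + 34.32 gives ω_n = √34.32 = 5.858 and ζ = 3.4/(2ω_n) = 0.2902.
Damped frequency ω_d = ω_n√(1−ζ²) = 5.606 rad/s, so peak time T_p = π/ω_d = 0.56 s.

T_p = 0.56 s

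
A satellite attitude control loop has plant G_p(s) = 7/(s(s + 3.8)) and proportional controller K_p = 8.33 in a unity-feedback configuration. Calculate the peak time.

T_p = 0.425 s

From 1 + K_pG_p(s) = 0: s² + 3.8s + 58.31 = 0 ⇒ ω_n = 7.636, ζ = 0.2488.
Damped frequency ω_d = ω_n√(1−ζ²) = 7.396 rad/s, so peak time T_p = π/ω_d = 0.425 s.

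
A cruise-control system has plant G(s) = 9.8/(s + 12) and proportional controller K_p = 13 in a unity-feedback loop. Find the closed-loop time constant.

Closed-loop transfer function: T(s) = K_p·G(s)/(1 + K_p·G(s)) = 127.4/(s + 12 + 127.4) = 127.4/(s + 139.4).
Time constant τ = 1/139.4 = 0.00717 s.

τ = 0.00717 s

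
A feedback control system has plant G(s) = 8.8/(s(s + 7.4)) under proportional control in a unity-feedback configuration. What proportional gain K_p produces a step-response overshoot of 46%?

From %OS = 100·exp(−πζ/√(1−ζ²)) = 46%, ζ = −ln(0.46)/√(π²+ln²(0.46)) = 0.24.
Characteristic equation s² + 7.4s + 8.8K_p = 0 gives ζ = 7.4/(2√(8.8K_p)).
Setting ζ = 0.24: √(8.8K_p) = 7.4/(2·0.24) = 15.42, so K_p = 237.8/8.8 = 27.

K_p = 27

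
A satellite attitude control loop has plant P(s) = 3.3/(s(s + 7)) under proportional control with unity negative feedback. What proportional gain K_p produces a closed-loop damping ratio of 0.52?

Closed-loop characteristic equation: s² + 7s + K_p·3.3 = 0.
So ω_n = √(3.3K_p) and 2ζω_n = 7, giving ζ = 7/(2√(3.3K_p)).
Setting ζ = 0.52: √(3.3K_p) = 7/(2·0.52) = 6.731, so K_p = 45.3/3.3 = 13.7.

K_p = 13.7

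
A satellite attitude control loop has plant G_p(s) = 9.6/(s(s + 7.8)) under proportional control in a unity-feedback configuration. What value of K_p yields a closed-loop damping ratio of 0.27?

Closed-loop characteristic equation: s² + 7.8s + K_p·9.6 = 0.
So ω_n = √(9.6K_p) and 2ζω_n = 7.8, giving ζ = 7.8/(2√(9.6K_p)).
Setting ζ = 0.27: √(9.6K_p) = 7.8/(2·0.27) = 14.44, so K_p = 208.6/9.6 = 21.7.

K_p = 21.7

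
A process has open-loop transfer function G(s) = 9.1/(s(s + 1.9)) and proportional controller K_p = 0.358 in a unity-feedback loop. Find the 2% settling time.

The closed-loop denominator s² + 1.9s + 3.258 gives ω_n = √3.258 = 1.805 and ζ = 1.9/(2ω_n) = 0.5263.
2% settling time T_s ≈ 4/(ζω_n) = 4/0.95 = 4.21 s.

T_s ≈ 4.21 s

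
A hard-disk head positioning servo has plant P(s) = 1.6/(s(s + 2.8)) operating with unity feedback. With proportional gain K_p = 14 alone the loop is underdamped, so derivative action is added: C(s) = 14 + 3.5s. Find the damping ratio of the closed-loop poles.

Forward path: (14 + 3.5s)·1.6/(s(s+2.8)). The closed-loop characteristic equation is s² + (2.8 + 1.6·3.5)s + 1.6·14 = 0.
That is s² + 8.4s + 22.4 = 0, so ω_n = 4.733 rad/s and ζ = 8.4/(2·4.733) = 0.8874.

ζ = 0.887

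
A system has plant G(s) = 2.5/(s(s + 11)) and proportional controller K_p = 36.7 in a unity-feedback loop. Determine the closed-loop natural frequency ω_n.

With unity feedback the closed-loop characteristic equation is s² + 11s + 36.7·2.5 = s² + 11s + 91.75 = 0.
Matching s² + 2ζω_n s + ω_n²: ω_n = √91.75 = 9.579 rad/s and 2ζω_n = 11, so ζ = 11/(2·9.579) = 0.574.

ω_n = 9.58 rad/s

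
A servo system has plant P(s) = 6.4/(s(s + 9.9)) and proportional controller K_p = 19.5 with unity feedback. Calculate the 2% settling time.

T_s ≈ 0.808 s

From 1 + K_pP(s) = 0: s² + 9.9s + 124.8 = 0 ⇒ ω_n = 11.17, ζ = 0.4431.
2% settling time T_s ≈ 4/(ζω_n) = 4/4.95 = 0.808 s.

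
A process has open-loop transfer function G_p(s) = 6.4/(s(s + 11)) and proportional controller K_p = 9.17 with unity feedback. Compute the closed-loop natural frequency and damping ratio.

ω_n = 7.66 rad/s, ζ = 0.718

With unity feedback the closed-loop characteristic equation is s² + 11s + 9.17·6.4 = s² + 11s + 58.69 = 0.
Matching s² + 2ζω_n s + ω_n²: ω_n = √58.69 = 7.661 rad/s and 2ζω_n = 11, so ζ = 11/(2·7.661) = 0.718.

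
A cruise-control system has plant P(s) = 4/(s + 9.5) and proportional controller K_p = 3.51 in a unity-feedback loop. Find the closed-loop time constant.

Closed-loop transfer function: T(s) = K_p·P(s)/(1 + K_p·P(s)) = 14.04/(s + 9.5 + 14.04) = 14.04/(s + 23.54).
Time constant τ = 1/23.54 = 0.0425 s.

τ = 0.0425 s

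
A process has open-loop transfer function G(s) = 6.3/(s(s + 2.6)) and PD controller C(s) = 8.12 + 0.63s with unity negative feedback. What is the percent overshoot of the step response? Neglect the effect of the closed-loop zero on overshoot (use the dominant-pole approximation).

Forward path: (8.12 + 0.63s)·6.3/(s(s+2.6)). The closed-loop characteristic equation is s² + (2.6 + 6.3·0.63)s + 6.3·8.12 = 0.
That is s² + 6.569s + 51.16 = 0, so ω_n = 7.152 rad/s and ζ = 6.569/(2·7.152) = 0.4592.
%OS = 100·exp(−πζ/√(1−ζ²)) = 19.7%.

19.7%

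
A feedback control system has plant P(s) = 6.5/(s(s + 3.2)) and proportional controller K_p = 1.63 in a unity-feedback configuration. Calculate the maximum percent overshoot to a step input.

17%

The closed-loop denominator s² + 3.2s + 10.59 gives ω_n = √10.59 = 3.255 and ζ = 3.2/(2ω_n) = 0.4916.
%OS = 100·exp(−πζ/√(1−ζ²)) = 100·exp(−π·0.4916/√0.7584) = 17%.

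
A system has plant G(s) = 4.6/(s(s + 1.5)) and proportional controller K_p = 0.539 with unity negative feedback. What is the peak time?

The closed-loop denominator s² + 1.5s + 2.479 gives ω_n = √2.479 = 1.575 and ζ = 1.5/(2ω_n) = 0.4763.
Damped frequency ω_d = ω_n√(1−ζ²) = 1.385 rad/s, so peak time T_p = π/ω_d = 2.27 s.

T_p = 2.27 s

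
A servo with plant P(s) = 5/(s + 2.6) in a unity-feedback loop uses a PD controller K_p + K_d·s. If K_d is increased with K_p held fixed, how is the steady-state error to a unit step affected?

At s = 0 the derivative term contributes nothing: C(0) = K_p regardless of K_d, so K_pos = K_p·P(0) and e_ss are unchanged.

unchanged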